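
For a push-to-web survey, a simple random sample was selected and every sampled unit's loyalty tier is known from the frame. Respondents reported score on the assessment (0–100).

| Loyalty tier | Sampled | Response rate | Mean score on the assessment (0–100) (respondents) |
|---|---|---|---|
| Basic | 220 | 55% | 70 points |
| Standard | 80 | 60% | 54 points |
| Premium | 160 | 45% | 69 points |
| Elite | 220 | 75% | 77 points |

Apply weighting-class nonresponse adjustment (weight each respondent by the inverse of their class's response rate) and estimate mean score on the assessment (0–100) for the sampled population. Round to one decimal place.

Weighting each respondent by the inverse class response rate inflates each class back to its sampled size, so the class weight is n_sampled:
  Basic: 220 × 70 = 15,400
  Standard: 80 × 54 = 4320
  Premium: 160 × 69 = 11,040
  Elite: 220 × 77 = 16,940
Adjusted estimate = 47,700 / 680 = 70.1471 → 70.1.

70.1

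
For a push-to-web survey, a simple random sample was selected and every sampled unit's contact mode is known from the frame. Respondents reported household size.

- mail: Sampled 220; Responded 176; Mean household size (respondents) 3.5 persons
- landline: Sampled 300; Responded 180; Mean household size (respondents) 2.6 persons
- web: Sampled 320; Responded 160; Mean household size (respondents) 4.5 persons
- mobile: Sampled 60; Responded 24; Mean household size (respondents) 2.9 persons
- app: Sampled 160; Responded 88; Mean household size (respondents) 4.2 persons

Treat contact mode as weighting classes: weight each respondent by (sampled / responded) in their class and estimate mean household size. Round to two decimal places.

3.62

Class response rates: mail 176/220 = 80%, landline 180/300 = 60%, web 160/320 = 50%, mobile 24/60 = 40%, app 88/160 = 55%.
With weight = n_sampled/n_responded per class, the weighted class total is n_sampled:
  mail: 220 × 3.5 = 770
  landline: 300 × 2.6 = 780
  web: 320 × 4.5 = 1440
  mobile: 60 × 2.9 = 174
  app: 160 × 4.2 = 672
Adjusted estimate = 3836 / 1,060 = 3.61887 → 3.62.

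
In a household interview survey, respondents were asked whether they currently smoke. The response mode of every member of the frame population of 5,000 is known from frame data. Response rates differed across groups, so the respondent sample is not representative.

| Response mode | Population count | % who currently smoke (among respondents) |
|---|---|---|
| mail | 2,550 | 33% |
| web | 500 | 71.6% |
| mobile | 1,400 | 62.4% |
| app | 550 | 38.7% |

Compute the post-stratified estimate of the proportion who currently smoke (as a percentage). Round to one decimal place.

45.7%

Each cell contributes population-share × respondent value:
  mail: (2,550/5,000) × 33 = 16.83
  web: (500/5,000) × 71.6 = 7.16
  mobile: (1,400/5,000) × 62.4 = 17.472
  app: (550/5,000) × 38.7 = 4.257
Post-stratified estimate = 45.719 → 45.7%.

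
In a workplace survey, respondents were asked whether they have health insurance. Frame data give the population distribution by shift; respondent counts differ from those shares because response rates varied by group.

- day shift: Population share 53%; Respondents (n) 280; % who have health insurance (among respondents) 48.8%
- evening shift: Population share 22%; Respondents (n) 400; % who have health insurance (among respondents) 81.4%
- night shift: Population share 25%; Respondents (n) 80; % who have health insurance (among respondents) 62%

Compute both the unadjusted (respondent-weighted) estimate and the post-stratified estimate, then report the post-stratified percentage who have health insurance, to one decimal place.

Without adjustment, the pooled respondent share is:
  (280/760)×48.8 + (400/760)×81.4 + (80/760)×62 = 67.3474%
Reweighting by population shift shares:
  0.53×48.8 + 0.22×81.4 + 0.25×62 = 59.272%

59.3%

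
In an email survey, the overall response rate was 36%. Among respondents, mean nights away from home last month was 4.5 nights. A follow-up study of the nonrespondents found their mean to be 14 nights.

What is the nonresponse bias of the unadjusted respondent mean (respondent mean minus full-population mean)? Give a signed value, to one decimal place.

Nonresponse fraction = 1 − 0.36 = 0.64.
Bias = (nonresponse fraction) × (respondent mean − nonrespondent mean)
     = 0.64 × (4.5 − 14) = 0.64 × -9.5 = -6.08.

-6.1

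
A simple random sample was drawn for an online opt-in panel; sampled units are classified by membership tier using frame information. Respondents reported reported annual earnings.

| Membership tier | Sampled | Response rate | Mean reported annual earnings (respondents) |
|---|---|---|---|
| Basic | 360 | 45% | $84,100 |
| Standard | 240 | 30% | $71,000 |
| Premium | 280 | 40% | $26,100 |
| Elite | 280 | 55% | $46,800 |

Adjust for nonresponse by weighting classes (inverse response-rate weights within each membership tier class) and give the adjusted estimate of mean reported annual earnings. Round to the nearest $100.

Weighting each respondent by the inverse class response rate inflates each class back to its sampled size, so the class weight is n_sampled:
  Basic: 360 × 84,100 = 30,276,000
  Standard: 240 × 71,000 = 17,040,000
  Premium: 280 × 26,100 = 7,308,000
  Elite: 280 × 46,800 = 13,104,000
Adjusted estimate = 67,728,000 / 1,160 = 58386.2 → $58,400.

$58,400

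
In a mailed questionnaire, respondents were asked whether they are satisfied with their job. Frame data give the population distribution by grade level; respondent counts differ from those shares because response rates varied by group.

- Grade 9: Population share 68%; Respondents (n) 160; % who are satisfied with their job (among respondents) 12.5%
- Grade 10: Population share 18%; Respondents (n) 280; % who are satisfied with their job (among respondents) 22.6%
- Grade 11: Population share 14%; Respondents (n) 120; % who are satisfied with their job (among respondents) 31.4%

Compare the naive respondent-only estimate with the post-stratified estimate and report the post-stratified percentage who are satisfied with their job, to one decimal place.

17.0%

Naive respondent-only estimate (weights = respondent counts):
  (160/560)×12.5 + (280/560)×22.6 + (120/560)×31.4 = 21.6%
Reweighting by population grade level shares:
  0.68×12.5 + 0.18×22.6 + 0.14×31.4 = 16.964%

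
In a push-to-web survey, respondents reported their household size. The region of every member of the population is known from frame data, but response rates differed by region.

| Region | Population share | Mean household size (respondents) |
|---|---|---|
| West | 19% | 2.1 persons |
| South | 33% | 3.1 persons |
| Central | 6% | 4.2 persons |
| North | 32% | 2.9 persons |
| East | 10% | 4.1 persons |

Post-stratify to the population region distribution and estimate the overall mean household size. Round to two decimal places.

Post-stratification weights by population share, not respondent share:
  West: 0.19 × 2.1 = 0.399
  South: 0.33 × 3.1 = 1.023
  Central: 0.06 × 4.2 = 0.252
  North: 0.32 × 2.9 = 0.928
  East: 0.1 × 4.1 = 0.41
Post-stratified estimate = 3.012 → 3.01.

3.01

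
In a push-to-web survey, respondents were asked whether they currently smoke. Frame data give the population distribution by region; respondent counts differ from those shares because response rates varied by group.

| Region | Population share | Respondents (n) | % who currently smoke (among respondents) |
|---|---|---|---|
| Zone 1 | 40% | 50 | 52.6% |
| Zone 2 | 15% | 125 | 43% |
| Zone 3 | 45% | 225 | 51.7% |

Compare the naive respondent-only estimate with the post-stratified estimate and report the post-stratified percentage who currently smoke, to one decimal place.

Naive respondent-only estimate (weights = respondent counts):
  (50/400)×52.6 + (125/400)×43 + (225/400)×51.7 = 49.0938%
Reweighting by population region shares:
  0.4×52.6 + 0.15×43 + 0.45×51.7 = 50.755%

50.8%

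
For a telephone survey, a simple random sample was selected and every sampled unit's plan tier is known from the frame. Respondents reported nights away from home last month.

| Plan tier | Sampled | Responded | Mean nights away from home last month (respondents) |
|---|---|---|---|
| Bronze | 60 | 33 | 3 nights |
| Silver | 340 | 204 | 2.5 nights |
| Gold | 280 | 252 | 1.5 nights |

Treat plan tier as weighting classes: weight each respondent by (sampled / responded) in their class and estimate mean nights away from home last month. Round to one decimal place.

Class response rates: Bronze 33/60 = 55%, Silver 204/340 = 60%, Gold 252/280 = 90%.
With weight = n_sampled/n_responded per class, the weighted class total is n_sampled:
  Bronze: 60 × 3 = 180
  Silver: 340 × 2.5 = 850
  Gold: 280 × 1.5 = 420
Adjusted estimate = 1450 / 680 = 2.13235 → 2.1.

2.1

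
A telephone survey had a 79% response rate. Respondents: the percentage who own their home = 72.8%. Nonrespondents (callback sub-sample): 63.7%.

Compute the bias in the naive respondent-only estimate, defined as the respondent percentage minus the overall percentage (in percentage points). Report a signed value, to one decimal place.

+1.9 percentage points

Nonresponse fraction = 1 − 0.79 = 0.21.
Bias = (nonresponse fraction) × (respondent percentage − nonrespondent percentage)
     = 0.21 × (72.8 − 63.7) = 0.21 × 9.1 = 1.911.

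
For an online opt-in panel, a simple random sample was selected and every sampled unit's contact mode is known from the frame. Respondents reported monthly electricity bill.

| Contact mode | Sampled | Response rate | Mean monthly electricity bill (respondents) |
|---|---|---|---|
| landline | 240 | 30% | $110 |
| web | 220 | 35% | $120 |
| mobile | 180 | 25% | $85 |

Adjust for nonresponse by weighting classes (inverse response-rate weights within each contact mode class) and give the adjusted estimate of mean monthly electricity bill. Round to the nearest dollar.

$106

Weighting each respondent by the inverse class response rate inflates each class back to its sampled size, so the class weight is n_sampled:
  landline: 240 × 110 = 26,400
  web: 220 × 120 = 26,400
  mobile: 180 × 85 = 15,300
Adjusted estimate = 68,100 / 640 = 106.406 → $106.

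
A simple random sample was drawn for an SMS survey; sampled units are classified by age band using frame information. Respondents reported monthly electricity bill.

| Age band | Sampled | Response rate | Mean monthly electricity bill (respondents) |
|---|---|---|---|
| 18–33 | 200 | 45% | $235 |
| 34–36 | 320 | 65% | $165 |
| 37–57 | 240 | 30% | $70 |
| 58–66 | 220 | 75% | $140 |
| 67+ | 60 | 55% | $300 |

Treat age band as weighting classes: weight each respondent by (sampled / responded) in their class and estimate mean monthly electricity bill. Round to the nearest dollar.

$159

Inverse-response-rate weighting restores each class to its sampled count, so class totals weight by n_sampled:
  18–33: 200 × 235 = 47,000
  34–36: 320 × 165 = 52,800
  37–57: 240 × 70 = 16,800
  58–66: 220 × 140 = 30,800
  67+: 60 × 300 = 18,000
Adjusted estimate = 165,400 / 1,040 = 159.038 → $159.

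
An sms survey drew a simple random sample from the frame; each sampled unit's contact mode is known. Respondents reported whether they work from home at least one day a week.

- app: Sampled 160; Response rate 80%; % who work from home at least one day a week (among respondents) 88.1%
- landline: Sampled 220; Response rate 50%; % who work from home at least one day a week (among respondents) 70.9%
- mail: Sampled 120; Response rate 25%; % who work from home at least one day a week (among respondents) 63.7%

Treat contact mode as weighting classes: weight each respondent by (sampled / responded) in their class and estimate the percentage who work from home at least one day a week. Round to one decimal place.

Each respondent's weight = sampled/responded in their class; summing within a class gives n_sampled, so:
  app: 160 × 88.1 = 14,096
  landline: 220 × 70.9 = 15598
  mail: 120 × 63.7 = 7644
Adjusted estimate = 37,338 / 500 = 74.676 → 74.7%.

74.7%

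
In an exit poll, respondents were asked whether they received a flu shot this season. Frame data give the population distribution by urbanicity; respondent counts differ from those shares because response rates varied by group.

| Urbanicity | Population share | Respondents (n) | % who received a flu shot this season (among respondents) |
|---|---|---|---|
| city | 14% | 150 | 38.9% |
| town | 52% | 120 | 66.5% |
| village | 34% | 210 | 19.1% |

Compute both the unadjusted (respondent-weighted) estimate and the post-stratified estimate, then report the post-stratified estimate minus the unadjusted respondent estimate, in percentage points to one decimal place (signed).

Unadjusted (pooled respondent) estimate weights by respondent counts:
  (150/480)×38.9 + (120/480)×66.5 + (210/480)×19.1 = 37.1375%
Post-stratifying to population shares instead:
  0.14×38.9 + 0.52×66.5 + 0.34×19.1 = 46.52%
Difference = 46.52 − 37.1375 = 9.3825 pp.

+9.4 percentage points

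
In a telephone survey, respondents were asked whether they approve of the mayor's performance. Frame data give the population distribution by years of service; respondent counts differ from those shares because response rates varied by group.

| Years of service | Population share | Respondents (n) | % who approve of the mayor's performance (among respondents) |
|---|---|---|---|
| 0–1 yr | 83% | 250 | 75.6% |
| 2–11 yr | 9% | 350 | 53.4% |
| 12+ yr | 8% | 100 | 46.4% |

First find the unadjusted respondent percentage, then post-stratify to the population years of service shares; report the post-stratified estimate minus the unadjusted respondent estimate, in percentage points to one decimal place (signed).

+10.9 percentage points

Naive respondent-only estimate (weights = respondent counts):
  (250/700)×75.6 + (350/700)×53.4 + (100/700)×46.4 = 60.3286%
Post-stratified estimate weights by population shares:
  0.83×75.6 + 0.09×53.4 + 0.08×46.4 = 71.266%
Difference = 71.266 − 60.3286 = 10.9374 pp.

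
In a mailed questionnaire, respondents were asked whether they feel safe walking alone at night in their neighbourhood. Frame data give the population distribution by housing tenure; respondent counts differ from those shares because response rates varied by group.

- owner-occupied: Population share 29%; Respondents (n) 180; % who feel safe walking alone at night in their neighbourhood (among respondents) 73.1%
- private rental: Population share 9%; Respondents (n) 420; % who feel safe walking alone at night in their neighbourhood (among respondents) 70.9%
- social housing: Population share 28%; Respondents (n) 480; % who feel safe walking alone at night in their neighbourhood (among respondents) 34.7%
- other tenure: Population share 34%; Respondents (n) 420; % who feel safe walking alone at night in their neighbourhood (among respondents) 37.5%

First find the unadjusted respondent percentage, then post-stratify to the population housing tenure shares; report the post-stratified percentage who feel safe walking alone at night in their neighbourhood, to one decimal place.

Unadjusted (pooled respondent) estimate weights by respondent counts:
  (180/1500)×73.1 + (420/1500)×70.9 + (480/1500)×34.7 + (420/1500)×37.5 = 50.228%
Post-stratifying to population shares instead:
  0.29×73.1 + 0.09×70.9 + 0.28×34.7 + 0.34×37.5 = 50.046%

50.0%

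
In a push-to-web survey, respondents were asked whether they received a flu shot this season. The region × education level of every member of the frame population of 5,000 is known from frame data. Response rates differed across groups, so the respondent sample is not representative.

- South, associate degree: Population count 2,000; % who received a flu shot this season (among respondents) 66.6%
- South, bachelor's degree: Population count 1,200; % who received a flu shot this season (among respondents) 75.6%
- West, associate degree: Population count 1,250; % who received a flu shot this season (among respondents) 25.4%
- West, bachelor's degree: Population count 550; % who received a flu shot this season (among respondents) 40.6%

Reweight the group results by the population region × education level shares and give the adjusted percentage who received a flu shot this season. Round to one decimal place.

55.6%

Post-stratification weights by population share, not respondent share:
  South, associate degree: (2,000/5,000) × 66.6 = 26.64
  South, bachelor's degree: (1,200/5,000) × 75.6 = 18.144
  West, associate degree: (1,250/5,000) × 25.4 = 6.35
  West, bachelor's degree: (550/5,000) × 40.6 = 4.466
Post-stratified estimate = 55.6 → 55.6%.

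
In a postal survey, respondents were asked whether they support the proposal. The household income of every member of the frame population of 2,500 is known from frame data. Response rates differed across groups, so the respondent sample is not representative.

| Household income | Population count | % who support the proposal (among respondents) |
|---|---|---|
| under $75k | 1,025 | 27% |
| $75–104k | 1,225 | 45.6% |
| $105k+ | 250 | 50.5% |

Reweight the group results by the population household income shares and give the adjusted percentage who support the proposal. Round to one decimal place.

38.5%

Reweight to the known household income distribution:
  under $75k: (1,025/2,500) × 27 = 11.07
  $75–104k: (1,225/2,500) × 45.6 = 22.344
  $105k+: (250/2,500) × 50.5 = 5.05
Post-stratified estimate = 38.464 → 38.5%.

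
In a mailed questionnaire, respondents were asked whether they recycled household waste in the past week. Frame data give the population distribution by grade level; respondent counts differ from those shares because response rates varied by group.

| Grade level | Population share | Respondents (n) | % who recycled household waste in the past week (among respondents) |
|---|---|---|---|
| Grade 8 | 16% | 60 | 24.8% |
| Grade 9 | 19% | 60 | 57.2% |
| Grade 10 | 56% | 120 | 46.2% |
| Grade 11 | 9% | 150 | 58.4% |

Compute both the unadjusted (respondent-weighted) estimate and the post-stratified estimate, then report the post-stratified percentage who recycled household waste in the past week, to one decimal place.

Without adjustment, the pooled respondent share is:
  (60/390)×24.8 + (60/390)×57.2 + (120/390)×46.2 + (150/390)×58.4 = 49.2923%
Post-stratified estimate weights by population shares:
  0.16×24.8 + 0.19×57.2 + 0.56×46.2 + 0.09×58.4 = 45.964%

46.0%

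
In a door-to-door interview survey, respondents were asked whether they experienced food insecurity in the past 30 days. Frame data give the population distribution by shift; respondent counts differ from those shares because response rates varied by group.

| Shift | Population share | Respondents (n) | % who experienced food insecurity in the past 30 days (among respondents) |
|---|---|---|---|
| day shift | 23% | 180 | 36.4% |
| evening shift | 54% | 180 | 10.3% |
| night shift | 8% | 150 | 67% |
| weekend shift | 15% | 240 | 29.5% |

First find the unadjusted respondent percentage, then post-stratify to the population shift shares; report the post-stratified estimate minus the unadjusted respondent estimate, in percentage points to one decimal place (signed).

Without adjustment, the pooled respondent share is:
  (180/750)×36.4 + (180/750)×10.3 + (150/750)×67 + (240/750)×29.5 = 34.048%
Post-stratified estimate weights by population shares:
  0.23×36.4 + 0.54×10.3 + 0.08×67 + 0.15×29.5 = 23.719%
Difference = 23.719 − 34.048 = -10.329 pp.

-10.3 percentage points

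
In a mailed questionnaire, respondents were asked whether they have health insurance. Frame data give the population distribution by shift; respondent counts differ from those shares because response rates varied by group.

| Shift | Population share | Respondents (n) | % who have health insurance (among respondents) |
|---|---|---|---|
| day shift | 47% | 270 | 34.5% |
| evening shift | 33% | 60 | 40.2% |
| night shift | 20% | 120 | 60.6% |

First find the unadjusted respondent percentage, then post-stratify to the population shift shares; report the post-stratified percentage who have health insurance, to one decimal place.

Naive respondent-only estimate (weights = respondent counts):
  (270/450)×34.5 + (60/450)×40.2 + (120/450)×60.6 = 42.22%
Reweighting by population shift shares:
  0.47×34.5 + 0.33×40.2 + 0.2×60.6 = 41.601%

41.6%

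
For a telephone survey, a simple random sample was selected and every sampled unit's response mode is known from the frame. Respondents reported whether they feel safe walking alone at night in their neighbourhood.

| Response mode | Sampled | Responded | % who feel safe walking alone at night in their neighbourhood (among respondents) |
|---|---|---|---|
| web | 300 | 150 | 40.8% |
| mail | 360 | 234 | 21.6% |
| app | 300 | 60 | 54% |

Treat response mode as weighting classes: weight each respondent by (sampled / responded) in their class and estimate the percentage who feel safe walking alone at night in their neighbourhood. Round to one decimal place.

37.7%

Class response rates: web 150/300 = 50%, mail 234/360 = 65%, app 60/300 = 20%.
Each respondent's weight = sampled/responded in their class; summing within a class gives n_sampled, so:
  web: 300 × 40.8 = 12,240
  mail: 360 × 21.6 = 7776
  app: 300 × 54 = 16,200
Adjusted estimate = 36,216 / 960 = 37.725 → 37.7%.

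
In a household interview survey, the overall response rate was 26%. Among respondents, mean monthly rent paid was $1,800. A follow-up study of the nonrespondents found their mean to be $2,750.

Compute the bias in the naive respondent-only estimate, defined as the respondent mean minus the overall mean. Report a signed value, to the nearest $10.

-$700

Nonresponse fraction = 1 − 0.26 = 0.74.
Bias = (nonresponse fraction) × (respondent mean − nonrespondent mean)
     = 0.74 × (1800 − 2750) = 0.74 × -950 = -703.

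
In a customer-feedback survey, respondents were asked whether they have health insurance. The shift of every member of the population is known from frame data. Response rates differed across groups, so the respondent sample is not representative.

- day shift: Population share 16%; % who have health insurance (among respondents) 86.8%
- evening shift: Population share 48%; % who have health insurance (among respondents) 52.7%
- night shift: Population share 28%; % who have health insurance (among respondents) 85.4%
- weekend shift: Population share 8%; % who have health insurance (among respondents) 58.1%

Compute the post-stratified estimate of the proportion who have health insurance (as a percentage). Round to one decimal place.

67.7%

Weight each group's respondent value by its population share:
  day shift: 0.16 × 86.8 = 13.888
  evening shift: 0.48 × 52.7 = 25.296
  night shift: 0.28 × 85.4 = 23.912
  weekend shift: 0.08 × 58.1 = 4.648
Post-stratified estimate = 67.744 → 67.7%.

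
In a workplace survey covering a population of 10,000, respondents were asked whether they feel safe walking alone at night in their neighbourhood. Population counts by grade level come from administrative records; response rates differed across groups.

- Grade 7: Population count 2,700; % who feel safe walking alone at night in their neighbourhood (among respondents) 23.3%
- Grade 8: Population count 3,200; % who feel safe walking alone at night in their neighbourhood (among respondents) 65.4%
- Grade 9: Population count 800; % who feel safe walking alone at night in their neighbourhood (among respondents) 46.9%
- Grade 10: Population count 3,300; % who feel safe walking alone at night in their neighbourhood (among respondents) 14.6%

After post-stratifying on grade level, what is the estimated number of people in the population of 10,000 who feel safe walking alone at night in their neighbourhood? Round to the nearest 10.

3,580

Estimated count per cell = population count × respondent percentage:
  Grade 7: 2,700 × 23.3% = 629.1
  Grade 8: 3,200 × 65.4% = 2092.8
  Grade 9: 800 × 46.9% = 375.2
  Grade 10: 3,300 × 14.6% = 481.8
Estimated total = 3578.9 → 3,580.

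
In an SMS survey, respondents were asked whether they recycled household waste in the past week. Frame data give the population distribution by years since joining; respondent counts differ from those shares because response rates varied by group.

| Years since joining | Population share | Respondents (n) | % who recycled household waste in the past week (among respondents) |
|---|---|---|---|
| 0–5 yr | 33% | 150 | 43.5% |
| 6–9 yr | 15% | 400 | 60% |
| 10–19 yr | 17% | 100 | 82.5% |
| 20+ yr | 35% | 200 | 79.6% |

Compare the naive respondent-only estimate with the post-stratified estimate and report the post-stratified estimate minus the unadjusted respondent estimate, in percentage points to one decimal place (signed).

+0.9 percentage points

Naive respondent-only estimate (weights = respondent counts):
  (150/850)×43.5 + (400/850)×60 + (100/850)×82.5 + (200/850)×79.6 = 64.3471%
Post-stratifying to population shares instead:
  0.33×43.5 + 0.15×60 + 0.17×82.5 + 0.35×79.6 = 65.24%
Difference = 65.24 − 64.3471 = 0.8929 pp.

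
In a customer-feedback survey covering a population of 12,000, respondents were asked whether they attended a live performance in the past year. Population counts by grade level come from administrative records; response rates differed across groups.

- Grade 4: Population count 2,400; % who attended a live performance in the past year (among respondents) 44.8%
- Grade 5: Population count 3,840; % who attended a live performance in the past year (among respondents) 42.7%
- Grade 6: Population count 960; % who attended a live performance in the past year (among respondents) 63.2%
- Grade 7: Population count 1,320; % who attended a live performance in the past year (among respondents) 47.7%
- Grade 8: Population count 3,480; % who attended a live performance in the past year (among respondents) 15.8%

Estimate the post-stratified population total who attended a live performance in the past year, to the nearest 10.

Estimated count per cell = population count × respondent percentage:
  Grade 4: 2,400 × 44.8% = 1075.2
  Grade 5: 3,840 × 42.7% = 1639.68
  Grade 6: 960 × 63.2% = 606.72
  Grade 7: 1,320 × 47.7% = 629.64
  Grade 8: 3,480 × 15.8% = 549.84
Estimated total = 4501.08 → 4,500.

4,500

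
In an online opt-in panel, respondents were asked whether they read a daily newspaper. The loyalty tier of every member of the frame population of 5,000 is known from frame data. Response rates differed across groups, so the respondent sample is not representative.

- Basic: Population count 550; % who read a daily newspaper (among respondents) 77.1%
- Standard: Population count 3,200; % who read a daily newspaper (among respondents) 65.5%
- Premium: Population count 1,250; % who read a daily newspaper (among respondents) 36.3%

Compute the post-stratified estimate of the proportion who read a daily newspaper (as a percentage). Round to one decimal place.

59.5%

Weight each group's respondent value by its population share:
  Basic: (550/5,000) × 77.1 = 8.481
  Standard: (3,200/5,000) × 65.5 = 41.92
  Premium: (1,250/5,000) × 36.3 = 9.075
Post-stratified estimate = 59.476 → 59.5%.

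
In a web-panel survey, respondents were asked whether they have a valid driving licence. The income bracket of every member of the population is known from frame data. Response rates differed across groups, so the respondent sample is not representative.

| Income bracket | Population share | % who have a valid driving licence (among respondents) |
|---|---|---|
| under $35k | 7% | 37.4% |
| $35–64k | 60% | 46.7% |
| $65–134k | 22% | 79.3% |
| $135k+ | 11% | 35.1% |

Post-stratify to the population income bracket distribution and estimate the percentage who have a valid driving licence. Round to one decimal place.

51.9%

Reweight to the known income bracket distribution:
  under $35k: 0.07 × 37.4 = 2.618
  $35–64k: 0.6 × 46.7 = 28.02
  $65–134k: 0.22 × 79.3 = 17.446
  $135k+: 0.11 × 35.1 = 3.861
Post-stratified estimate = 51.945 → 51.9%.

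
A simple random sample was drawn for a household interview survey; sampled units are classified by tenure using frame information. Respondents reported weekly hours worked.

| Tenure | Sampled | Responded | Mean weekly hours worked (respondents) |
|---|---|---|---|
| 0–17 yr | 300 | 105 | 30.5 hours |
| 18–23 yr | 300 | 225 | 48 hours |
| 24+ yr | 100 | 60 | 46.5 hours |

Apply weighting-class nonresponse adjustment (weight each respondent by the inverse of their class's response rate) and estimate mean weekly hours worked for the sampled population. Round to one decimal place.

40.3

Response rates by class: 0–17 yr 105/300 = 35%, 18–23 yr 225/300 = 75%, 24+ yr 60/100 = 60%.
Inverse-response-rate weighting restores each class to its sampled count, so class totals weight by n_sampled:
  0–17 yr: 300 × 30.5 = 9150
  18–23 yr: 300 × 48 = 14,400
  24+ yr: 100 × 46.5 = 4650
Adjusted estimate = 28,200 / 700 = 40.2857 → 40.3.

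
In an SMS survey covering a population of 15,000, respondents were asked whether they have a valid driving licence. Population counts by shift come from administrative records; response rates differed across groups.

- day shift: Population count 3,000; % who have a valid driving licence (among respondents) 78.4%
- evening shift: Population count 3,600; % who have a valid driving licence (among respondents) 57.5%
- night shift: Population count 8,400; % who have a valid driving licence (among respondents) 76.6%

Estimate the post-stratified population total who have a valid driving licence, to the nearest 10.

10,860

Apply each group's respondent rate to its population count:
  day shift: 3,000 × 78.4% = 2352
  evening shift: 3,600 × 57.5% = 2070
  night shift: 8,400 × 76.6% = 6434.4
Estimated total = 10856.4 → 10,860.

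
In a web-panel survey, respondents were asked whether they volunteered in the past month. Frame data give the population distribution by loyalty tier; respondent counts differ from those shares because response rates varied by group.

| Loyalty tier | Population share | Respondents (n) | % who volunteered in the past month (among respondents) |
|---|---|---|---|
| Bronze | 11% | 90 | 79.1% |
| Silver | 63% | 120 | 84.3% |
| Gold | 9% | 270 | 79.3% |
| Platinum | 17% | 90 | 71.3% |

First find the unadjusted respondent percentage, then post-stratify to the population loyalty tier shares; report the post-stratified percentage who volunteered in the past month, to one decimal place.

81.1%

Without adjustment, the pooled respondent share is:
  (90/570)×79.1 + (120/570)×84.3 + (270/570)×79.3 + (90/570)×71.3 = 79.0579%
Post-stratified estimate weights by population shares:
  0.11×79.1 + 0.63×84.3 + 0.09×79.3 + 0.17×71.3 = 81.068%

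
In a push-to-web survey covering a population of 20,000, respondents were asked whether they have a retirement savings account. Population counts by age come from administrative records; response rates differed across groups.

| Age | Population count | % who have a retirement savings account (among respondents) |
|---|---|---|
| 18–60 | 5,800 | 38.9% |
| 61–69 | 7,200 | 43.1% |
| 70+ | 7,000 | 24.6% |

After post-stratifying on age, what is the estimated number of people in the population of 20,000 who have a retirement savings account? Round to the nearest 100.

Each cell contributes its population count × the respondent rate:
  18–60: 5,800 × 38.9% = 2256.2
  61–69: 7,200 × 43.1% = 3103.2
  70+: 7,000 × 24.6% = 1722
Estimated total = 7081.4 → 7,100.

7,100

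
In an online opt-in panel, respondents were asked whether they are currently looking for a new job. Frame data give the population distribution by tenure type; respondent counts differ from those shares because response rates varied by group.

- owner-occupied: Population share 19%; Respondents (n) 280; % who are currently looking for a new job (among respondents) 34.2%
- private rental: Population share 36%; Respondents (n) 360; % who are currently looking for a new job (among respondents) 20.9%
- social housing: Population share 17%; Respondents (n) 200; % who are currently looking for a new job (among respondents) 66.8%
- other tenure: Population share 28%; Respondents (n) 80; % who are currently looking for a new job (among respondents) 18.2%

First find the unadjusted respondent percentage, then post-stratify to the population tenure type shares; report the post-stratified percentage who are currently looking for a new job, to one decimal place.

Naive respondent-only estimate (weights = respondent counts):
  (280/920)×34.2 + (360/920)×20.9 + (200/920)×66.8 + (80/920)×18.2 = 34.6913%
Post-stratifying to population shares instead:
  0.19×34.2 + 0.36×20.9 + 0.17×66.8 + 0.28×18.2 = 30.474%

30.5%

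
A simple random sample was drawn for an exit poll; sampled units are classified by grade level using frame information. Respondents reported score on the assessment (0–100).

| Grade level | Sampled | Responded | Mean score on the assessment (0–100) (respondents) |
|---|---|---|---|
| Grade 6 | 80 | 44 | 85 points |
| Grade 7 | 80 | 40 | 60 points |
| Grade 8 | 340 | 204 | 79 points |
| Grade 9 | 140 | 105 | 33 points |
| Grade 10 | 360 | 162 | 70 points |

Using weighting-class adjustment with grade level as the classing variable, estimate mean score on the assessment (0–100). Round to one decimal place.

68.3

Class response rates: Grade 6 44/80 = 55%, Grade 7 40/80 = 50%, Grade 8 204/340 = 60%, Grade 9 105/140 = 75%, Grade 10 162/360 = 45%.
Inverse-response-rate weighting restores each class to its sampled count, so class totals weight by n_sampled:
  Grade 6: 80 × 85 = 6800
  Grade 7: 80 × 60 = 4800
  Grade 8: 340 × 79 = 26,860
  Grade 9: 140 × 33 = 4620
  Grade 10: 360 × 70 = 25,200
Adjusted estimate = 68,280 / 1,000 = 68.28 → 68.3.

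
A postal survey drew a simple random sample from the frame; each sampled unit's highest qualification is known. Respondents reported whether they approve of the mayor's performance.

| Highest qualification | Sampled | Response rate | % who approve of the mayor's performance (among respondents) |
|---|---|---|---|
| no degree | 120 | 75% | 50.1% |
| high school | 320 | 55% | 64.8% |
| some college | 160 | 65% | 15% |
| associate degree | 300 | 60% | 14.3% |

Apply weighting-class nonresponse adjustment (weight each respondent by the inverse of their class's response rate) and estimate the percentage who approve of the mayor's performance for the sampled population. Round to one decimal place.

With weight = n_sampled/n_responded per class, the weighted class total is n_sampled:
  no degree: 120 × 50.1 = 6012
  high school: 320 × 64.8 = 20,736
  some college: 160 × 15 = 2400
  associate degree: 300 × 14.3 = 4290
Adjusted estimate = 33,438 / 900 = 37.1533 → 37.2%.

37.2%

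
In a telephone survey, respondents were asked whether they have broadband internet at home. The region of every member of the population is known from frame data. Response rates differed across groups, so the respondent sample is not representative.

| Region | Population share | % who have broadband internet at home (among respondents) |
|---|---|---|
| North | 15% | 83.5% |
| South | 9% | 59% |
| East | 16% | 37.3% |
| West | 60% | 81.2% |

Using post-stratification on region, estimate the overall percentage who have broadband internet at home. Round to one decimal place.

Post-stratification weights by population share, not respondent share:
  North: 0.15 × 83.5 = 12.525
  South: 0.09 × 59 = 5.31
  East: 0.16 × 37.3 = 5.968
  West: 0.6 × 81.2 = 48.72
Post-stratified estimate = 72.523 → 72.5%.

72.5%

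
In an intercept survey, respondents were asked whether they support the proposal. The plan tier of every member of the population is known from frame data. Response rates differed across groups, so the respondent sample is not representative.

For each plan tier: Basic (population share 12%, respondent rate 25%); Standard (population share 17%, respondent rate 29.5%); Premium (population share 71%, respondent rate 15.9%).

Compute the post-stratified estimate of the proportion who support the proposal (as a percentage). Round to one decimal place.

Each cell contributes population-share × respondent value:
  Basic: 0.12 × 25 = 3
  Standard: 0.17 × 29.5 = 5.015
  Premium: 0.71 × 15.9 = 11.289
Post-stratified estimate = 19.304 → 19.3%.

19.3%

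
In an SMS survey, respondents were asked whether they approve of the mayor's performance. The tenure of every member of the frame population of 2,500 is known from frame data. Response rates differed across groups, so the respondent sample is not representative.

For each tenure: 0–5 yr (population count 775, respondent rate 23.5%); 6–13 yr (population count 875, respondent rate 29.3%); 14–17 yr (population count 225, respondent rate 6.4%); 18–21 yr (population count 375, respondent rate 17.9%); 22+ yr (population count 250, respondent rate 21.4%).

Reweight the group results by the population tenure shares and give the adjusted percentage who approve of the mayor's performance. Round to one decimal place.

22.9%

Each cell contributes population-share × respondent value:
  0–5 yr: (775/2,500) × 23.5 = 7.285
  6–13 yr: (875/2,500) × 29.3 = 10.255
  14–17 yr: (225/2,500) × 6.4 = 0.576
  18–21 yr: (375/2,500) × 17.9 = 2.685
  22+ yr: (250/2,500) × 21.4 = 2.14
Post-stratified estimate = 22.941 → 22.9%.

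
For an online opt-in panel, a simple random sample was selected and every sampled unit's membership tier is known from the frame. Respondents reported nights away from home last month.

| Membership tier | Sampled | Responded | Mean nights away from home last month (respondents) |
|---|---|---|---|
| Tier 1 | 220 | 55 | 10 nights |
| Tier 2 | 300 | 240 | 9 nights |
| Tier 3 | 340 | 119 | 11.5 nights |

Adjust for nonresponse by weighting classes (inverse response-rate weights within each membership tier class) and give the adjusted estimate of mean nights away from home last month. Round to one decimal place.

10.2

Class response rates: Tier 1 55/220 = 25%, Tier 2 240/300 = 80%, Tier 3 119/340 = 35%.
With weight = n_sampled/n_responded per class, the weighted class total is n_sampled:
  Tier 1: 220 × 10 = 2200
  Tier 2: 300 × 9 = 2700
  Tier 3: 340 × 11.5 = 3910
Adjusted estimate = 8810 / 860 = 10.2442 → 10.2.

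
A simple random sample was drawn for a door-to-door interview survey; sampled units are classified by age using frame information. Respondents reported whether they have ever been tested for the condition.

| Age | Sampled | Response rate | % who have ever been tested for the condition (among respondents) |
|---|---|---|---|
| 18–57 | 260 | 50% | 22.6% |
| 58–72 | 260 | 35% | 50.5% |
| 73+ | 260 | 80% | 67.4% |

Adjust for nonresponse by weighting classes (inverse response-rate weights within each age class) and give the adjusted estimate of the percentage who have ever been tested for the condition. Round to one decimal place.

46.8%

Inverse-response-rate weighting restores each class to its sampled count, so class totals weight by n_sampled:
  18–57: 260 × 22.6 = 5876
  58–72: 260 × 50.5 = 13,130
  73+: 260 × 67.4 = 17,524
Adjusted estimate = 36,530 / 780 = 46.8333 → 46.8%.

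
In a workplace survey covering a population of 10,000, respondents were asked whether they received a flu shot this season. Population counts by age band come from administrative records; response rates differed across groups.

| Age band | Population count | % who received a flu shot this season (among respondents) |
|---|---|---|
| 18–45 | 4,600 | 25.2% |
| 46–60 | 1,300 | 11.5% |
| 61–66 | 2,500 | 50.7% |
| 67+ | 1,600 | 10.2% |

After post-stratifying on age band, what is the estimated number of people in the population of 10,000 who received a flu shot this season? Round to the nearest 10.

Apply each group's respondent rate to its population count:
  18–45: 4,600 × 25.2% = 1159.2
  46–60: 1,300 × 11.5% = 149.5
  61–66: 2,500 × 50.7% = 1267.5
  67+: 1,600 × 10.2% = 163.2
Estimated total = 2739.4 → 2,740.

2,740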